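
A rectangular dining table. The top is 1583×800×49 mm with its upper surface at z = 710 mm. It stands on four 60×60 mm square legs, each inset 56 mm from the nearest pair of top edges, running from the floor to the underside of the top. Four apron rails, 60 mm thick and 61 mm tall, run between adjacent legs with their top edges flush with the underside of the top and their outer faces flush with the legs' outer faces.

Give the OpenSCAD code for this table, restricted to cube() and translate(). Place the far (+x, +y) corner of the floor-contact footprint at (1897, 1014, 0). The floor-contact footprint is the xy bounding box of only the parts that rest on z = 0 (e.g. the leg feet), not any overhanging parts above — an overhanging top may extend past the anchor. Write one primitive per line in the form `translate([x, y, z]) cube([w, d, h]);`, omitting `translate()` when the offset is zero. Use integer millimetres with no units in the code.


// leg_h = 710 - 49 = 661
// apron z = 661 - 61 = 600
translate([370, 270, 661]) cube([1583, 800, 49]);
translate([426, 326, 0]) cube([60, 60, 661]);
translate([1837, 326, 0]) cube([60, 60, 661]);
translate([426, 954, 0]) cube([60, 60, 661]);
translate([1837, 954, 0]) cube([60, 60, 661]);
translate([486, 326, 600]) cube([1351, 60, 61]);
translate([486, 954, 600]) cube([1351, 60, 61]);
translate([426, 386, 600]) cube([60, 568, 61]);
translate([1837, 386, 600]) cube([60, 568, 61]);


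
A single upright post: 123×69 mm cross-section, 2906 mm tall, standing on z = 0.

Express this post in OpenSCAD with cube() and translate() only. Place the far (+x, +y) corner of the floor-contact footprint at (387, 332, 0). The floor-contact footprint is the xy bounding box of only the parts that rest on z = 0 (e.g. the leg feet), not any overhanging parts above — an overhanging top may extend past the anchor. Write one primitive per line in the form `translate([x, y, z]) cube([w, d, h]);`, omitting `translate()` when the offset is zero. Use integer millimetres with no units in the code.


translate([264, 263, 0]) cube([123, 69, 2906]);


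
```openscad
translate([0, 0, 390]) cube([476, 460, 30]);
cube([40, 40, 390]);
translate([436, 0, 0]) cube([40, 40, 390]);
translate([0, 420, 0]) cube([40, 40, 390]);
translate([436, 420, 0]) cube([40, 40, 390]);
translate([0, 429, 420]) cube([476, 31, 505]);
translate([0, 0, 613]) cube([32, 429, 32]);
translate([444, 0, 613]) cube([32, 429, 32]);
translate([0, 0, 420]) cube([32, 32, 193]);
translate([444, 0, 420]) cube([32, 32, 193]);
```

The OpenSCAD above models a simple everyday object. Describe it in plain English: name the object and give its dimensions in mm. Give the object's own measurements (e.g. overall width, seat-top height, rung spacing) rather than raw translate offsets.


A chair. The seat is a 476×460×30 mm slab with its top at z = 420 mm, on four 40×40 mm corner legs (flush with the seat edges, standing on z = 0). A flat backrest 31 mm thick, 505 mm tall, spans the full seat width and rises from the seat top along its +y edge, rear face flush with the rear of the seat. Two armrests of 32×32 mm section run along each side from the seat's front edge to the front of the backrest, top faces 225 mm above the seat top and outer faces flush with the seat's x-edges; a 32×32 mm post under the front of each armrest stands on the seat at the front corner.


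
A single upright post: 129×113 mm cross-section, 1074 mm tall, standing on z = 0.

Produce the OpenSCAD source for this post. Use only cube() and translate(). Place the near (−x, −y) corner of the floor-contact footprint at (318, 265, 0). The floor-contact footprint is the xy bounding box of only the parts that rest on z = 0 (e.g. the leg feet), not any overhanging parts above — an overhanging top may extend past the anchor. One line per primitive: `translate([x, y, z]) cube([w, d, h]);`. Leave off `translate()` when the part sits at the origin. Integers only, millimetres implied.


translate([318, 265, 0]) cube([129, 113, 1074]);


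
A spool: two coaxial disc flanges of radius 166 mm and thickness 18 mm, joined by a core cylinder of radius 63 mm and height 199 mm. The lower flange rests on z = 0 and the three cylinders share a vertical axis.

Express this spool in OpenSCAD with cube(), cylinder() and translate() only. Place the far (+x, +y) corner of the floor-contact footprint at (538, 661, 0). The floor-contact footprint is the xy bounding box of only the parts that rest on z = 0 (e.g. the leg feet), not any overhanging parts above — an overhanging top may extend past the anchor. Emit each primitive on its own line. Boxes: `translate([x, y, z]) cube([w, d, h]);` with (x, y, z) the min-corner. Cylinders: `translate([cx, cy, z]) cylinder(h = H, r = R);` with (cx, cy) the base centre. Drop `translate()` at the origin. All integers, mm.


translate([372, 495, 0]) cylinder(h = 18, r = 166);
translate([372, 495, 18]) cylinder(h = 199, r = 63);
translate([372, 495, 217]) cylinder(h = 18, r = 166);


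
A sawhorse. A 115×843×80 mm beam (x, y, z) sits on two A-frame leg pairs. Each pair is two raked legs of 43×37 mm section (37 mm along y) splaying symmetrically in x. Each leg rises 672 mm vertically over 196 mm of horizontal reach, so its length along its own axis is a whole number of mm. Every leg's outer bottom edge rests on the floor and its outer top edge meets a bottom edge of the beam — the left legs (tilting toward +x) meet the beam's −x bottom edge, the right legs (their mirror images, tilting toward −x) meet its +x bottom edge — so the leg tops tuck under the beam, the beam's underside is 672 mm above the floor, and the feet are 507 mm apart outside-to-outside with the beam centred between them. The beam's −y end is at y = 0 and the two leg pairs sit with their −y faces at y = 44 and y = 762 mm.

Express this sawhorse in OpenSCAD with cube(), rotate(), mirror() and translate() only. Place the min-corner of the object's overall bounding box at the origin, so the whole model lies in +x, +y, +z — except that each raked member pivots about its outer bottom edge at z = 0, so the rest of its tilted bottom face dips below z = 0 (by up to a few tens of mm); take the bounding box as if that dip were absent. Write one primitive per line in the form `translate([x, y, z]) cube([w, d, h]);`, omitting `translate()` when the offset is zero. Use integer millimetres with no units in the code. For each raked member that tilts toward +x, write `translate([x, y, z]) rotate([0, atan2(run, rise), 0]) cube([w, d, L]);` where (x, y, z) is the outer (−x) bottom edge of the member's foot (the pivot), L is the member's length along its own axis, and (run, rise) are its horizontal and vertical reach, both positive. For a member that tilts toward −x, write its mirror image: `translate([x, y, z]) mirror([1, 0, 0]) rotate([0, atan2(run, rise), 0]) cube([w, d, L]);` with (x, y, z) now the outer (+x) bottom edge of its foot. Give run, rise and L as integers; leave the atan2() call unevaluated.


translate([196, 0, 672]) cube([115, 843, 80]);
translate([0, 44, 0]) rotate([0, atan2(196, 672), 0]) cube([43, 37, 700]);
translate([507, 44, 0]) mirror([1, 0, 0]) rotate([0, atan2(196, 672), 0]) cube([43, 37, 700]);
translate([0, 762, 0]) rotate([0, atan2(196, 672), 0]) cube([43, 37, 700]);
translate([507, 762, 0]) mirror([1, 0, 0]) rotate([0, atan2(196, 672), 0]) cube([43, 37, 700]);


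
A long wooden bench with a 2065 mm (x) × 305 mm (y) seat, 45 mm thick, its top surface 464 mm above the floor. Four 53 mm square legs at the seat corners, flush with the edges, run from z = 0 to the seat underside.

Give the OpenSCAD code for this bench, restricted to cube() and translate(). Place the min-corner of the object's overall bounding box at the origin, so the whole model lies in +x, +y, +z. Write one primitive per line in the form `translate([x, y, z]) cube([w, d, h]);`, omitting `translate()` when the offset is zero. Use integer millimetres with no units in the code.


// leg_h = 464 − 45 = 419
translate([0, 0, 419]) cube([2065, 305, 45]);
cube([53, 53, 419]);
translate([0, 252, 0]) cube([53, 53, 419]);
translate([2012, 0, 0]) cube([53, 53, 419]);
translate([2012, 252, 0]) cube([53, 53, 419]);


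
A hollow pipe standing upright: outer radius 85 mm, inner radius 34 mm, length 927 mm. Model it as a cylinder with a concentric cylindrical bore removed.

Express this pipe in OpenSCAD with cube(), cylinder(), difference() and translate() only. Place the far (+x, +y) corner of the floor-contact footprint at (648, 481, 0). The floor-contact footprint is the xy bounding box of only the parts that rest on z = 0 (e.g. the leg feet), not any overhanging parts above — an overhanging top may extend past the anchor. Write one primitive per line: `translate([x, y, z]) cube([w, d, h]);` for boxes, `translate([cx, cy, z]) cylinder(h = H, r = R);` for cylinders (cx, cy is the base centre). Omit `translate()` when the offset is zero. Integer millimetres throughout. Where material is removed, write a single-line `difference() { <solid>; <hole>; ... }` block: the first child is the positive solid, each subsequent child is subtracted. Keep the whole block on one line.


difference() { translate([563, 396, 0]) cylinder(h = 927, r = 85); translate([563, 396, 0]) cylinder(h = 927, r = 34); }


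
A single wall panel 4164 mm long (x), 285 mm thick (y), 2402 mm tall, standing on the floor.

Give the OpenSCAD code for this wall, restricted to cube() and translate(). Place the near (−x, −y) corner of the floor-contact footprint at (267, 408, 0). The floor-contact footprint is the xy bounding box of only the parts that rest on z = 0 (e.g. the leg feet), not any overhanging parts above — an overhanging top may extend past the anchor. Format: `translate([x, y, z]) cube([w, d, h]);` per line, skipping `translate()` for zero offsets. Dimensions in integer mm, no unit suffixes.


translate([267, 408, 0]) cube([4164, 285, 2402]);


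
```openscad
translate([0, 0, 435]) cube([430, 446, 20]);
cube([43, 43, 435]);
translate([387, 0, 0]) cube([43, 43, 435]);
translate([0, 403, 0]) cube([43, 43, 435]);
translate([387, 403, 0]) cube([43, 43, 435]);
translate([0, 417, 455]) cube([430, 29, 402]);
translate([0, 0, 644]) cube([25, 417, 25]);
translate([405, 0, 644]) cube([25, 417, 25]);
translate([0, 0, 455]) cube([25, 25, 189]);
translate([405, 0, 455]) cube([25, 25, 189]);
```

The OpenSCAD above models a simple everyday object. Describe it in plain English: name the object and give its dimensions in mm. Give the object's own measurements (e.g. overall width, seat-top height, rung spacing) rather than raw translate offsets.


A chair. The seat is a 430×446×20 mm slab with its top at z = 455 mm, on four 43×43 mm corner legs (flush with the seat edges, standing on z = 0). A flat backrest 29 mm thick, 402 mm tall, spans the full seat width and rises from the seat top along its +y edge, rear face flush with the rear of the seat. Two armrests of 25×25 mm section run along each side from the seat's front edge to the front of the backrest, top faces 214 mm above the seat top and outer faces flush with the seat's x-edges; a 25×25 mm post under the front of each armrest stands on the seat at the front corner.


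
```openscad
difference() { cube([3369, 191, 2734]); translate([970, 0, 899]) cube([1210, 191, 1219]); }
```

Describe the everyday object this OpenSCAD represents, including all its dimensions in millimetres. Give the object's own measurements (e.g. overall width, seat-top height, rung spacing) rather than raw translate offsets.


A wall 3369 mm long (x), 191 mm thick (y), 2734 mm tall, with a rectangular window opening cut through it. The opening is 1210 mm wide and 1219 mm tall; its sill is at z = 899 mm and its near (−x) edge is 970 mm from the wall's −x end. The opening passes through the full wall thickness.


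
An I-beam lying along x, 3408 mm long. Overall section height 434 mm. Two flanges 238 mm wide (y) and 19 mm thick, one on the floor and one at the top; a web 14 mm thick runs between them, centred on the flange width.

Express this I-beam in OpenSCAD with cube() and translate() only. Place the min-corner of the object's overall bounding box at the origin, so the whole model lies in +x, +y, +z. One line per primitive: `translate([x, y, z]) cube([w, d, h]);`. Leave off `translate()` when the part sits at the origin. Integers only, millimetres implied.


cube([3408, 238, 19]);
translate([0, 112, 19]) cube([3408, 14, 396]);
translate([0, 0, 415]) cube([3408, 238, 19]);


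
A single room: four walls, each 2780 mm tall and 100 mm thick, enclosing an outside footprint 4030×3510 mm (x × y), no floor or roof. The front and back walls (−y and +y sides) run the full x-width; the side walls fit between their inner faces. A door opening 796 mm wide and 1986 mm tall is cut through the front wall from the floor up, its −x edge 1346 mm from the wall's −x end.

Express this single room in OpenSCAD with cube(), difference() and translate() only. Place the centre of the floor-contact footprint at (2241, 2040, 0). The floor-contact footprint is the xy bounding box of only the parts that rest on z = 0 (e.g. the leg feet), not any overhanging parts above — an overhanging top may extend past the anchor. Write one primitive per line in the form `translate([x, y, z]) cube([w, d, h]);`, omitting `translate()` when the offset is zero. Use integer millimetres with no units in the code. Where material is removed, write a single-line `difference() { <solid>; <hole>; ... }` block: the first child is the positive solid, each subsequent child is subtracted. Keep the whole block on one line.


difference() { translate([226, 285, 0]) cube([4030, 100, 2780]); translate([1572, 285, 0]) cube([796, 100, 1986]); }
translate([226, 3695, 0]) cube([4030, 100, 2780]);
translate([226, 385, 0]) cube([100, 3310, 2780]);
translate([4156, 385, 0]) cube([100, 3310, 2780]);


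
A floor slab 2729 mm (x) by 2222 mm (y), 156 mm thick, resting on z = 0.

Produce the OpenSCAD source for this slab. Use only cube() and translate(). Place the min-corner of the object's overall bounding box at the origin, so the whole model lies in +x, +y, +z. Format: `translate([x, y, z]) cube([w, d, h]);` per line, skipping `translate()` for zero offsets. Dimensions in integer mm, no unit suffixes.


cube([2729, 2222, 156]);


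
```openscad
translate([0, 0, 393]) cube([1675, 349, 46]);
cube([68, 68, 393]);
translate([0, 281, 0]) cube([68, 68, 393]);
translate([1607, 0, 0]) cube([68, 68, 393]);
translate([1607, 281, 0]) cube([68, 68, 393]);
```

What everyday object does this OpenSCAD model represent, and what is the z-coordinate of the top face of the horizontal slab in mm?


A bench. The seat-top height is 439 mm.

A long slab on four corner posts — a bench. The slab sits at z = 393 with thickness 46, so the top is 393 + 46 = 439 mm.


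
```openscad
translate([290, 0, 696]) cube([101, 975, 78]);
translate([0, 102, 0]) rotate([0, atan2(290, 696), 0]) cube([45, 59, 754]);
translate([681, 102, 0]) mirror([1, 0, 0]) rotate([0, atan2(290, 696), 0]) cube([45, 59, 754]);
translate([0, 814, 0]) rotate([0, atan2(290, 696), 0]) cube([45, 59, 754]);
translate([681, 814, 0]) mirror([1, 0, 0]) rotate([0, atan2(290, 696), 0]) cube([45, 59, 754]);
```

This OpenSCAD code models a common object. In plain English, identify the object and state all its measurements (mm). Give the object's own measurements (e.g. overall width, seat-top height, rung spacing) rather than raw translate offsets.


A sawhorse. A 101×975×78 mm beam (x, y, z) sits on two A-frame leg pairs. Each pair is two raked legs of 45×59 mm section (59 mm along y) splaying symmetrically in x. Each leg rises 696 mm vertically over 290 mm of horizontal reach and is 754 mm long along its own axis. Every leg's outer bottom edge rests on the floor and its outer top edge meets a bottom edge of the beam — the left legs (tilting toward +x) meet the beam's −x bottom edge, the right legs (their mirror images, tilting toward −x) meet its +x bottom edge — so the leg tops tuck under the beam, the beam's underside is 696 mm above the floor, and the feet are 681 mm apart outside-to-outside with the beam centred between them. The two leg pairs are set in 102 mm from either end of the beam.


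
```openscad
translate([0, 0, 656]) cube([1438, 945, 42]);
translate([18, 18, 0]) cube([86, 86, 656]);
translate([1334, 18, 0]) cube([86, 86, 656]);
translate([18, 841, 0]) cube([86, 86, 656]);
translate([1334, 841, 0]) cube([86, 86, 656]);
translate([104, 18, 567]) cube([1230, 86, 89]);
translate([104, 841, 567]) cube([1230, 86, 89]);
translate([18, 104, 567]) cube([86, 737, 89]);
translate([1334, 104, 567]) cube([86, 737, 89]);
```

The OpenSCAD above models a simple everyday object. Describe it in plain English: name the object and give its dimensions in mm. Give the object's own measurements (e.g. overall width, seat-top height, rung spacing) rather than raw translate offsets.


A table: top 1438 mm (x) × 945 mm (y), 42 mm thick, upper face at z = 698 mm, on four 86×86 mm square legs, each inset 18 mm from the nearest pair of top edges from z = 0 to the bottom of the top. Four apron rails, 86 mm thick and 89 mm tall, run between adjacent legs with their top edges flush with the underside of the top and their outer faces flush with the legs' outer faces.


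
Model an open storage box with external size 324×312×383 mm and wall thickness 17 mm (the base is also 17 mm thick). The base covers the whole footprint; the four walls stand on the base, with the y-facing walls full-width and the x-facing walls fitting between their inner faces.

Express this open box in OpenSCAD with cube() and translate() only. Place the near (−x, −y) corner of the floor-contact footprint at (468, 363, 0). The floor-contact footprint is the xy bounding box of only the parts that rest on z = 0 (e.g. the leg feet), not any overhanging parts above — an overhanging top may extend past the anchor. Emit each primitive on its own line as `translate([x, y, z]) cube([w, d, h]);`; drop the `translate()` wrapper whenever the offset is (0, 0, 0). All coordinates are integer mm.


translate([468, 363, 0]) cube([324, 312, 17]);
translate([468, 363, 17]) cube([324, 17, 366]);
translate([468, 658, 17]) cube([324, 17, 366]);
translate([468, 380, 17]) cube([17, 278, 366]);
translate([775, 380, 17]) cube([17, 278, 366]);


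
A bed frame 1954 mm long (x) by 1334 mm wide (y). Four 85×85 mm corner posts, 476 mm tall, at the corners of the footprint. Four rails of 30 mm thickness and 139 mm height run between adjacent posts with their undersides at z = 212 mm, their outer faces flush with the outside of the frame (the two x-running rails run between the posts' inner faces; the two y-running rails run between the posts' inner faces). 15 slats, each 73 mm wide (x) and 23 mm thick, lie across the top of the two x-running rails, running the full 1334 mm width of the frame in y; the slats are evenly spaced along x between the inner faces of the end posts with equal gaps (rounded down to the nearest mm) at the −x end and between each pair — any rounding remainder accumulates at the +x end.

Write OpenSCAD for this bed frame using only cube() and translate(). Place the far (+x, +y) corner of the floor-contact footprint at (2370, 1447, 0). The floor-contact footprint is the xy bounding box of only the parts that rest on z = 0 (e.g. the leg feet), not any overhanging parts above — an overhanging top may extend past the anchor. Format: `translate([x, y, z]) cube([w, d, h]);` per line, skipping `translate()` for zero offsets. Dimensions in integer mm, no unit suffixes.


// slat z = rail_z + rail_h = 212 + 139 = 351
// slat gap = ⌊(1784 − 15·73) / 16⌋ = 43
translate([416, 113, 0]) cube([85, 85, 476]);
translate([416, 1362, 0]) cube([85, 85, 476]);
translate([2285, 113, 0]) cube([85, 85, 476]);
translate([2285, 1362, 0]) cube([85, 85, 476]);
translate([501, 113, 212]) cube([1784, 30, 139]);
translate([501, 1417, 212]) cube([1784, 30, 139]);
translate([416, 198, 212]) cube([30, 1164, 139]);
translate([2340, 198, 212]) cube([30, 1164, 139]);
translate([544, 113, 351]) cube([73, 1334, 23]);
translate([660, 113, 351]) cube([73, 1334, 23]);
translate([776, 113, 351]) cube([73, 1334, 23]);
translate([892, 113, 351]) cube([73, 1334, 23]);
translate([1008, 113, 351]) cube([73, 1334, 23]);
translate([1124, 113, 351]) cube([73, 1334, 23]);
translate([1240, 113, 351]) cube([73, 1334, 23]);
translate([1356, 113, 351]) cube([73, 1334, 23]);
translate([1472, 113, 351]) cube([73, 1334, 23]);
translate([1588, 113, 351]) cube([73, 1334, 23]);
translate([1704, 113, 351]) cube([73, 1334, 23]);
translate([1820, 113, 351]) cube([73, 1334, 23]);
translate([1936, 113, 351]) cube([73, 1334, 23]);
translate([2052, 113, 351]) cube([73, 1334, 23]);
translate([2168, 113, 351]) cube([73, 1334, 23]);


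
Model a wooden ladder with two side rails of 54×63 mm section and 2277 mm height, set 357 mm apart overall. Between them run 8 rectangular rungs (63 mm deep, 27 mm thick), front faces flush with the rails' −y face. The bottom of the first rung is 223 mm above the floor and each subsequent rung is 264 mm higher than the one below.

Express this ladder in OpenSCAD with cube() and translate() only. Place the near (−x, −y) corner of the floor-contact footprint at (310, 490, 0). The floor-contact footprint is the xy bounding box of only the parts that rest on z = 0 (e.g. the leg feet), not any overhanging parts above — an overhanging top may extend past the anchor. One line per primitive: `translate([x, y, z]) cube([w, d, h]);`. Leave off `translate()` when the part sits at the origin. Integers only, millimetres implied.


// rung span = 357 - 2*54 = 249
// rung[k] z = 223 + k*264
translate([310, 490, 0]) cube([54, 63, 2277]);
translate([613, 490, 0]) cube([54, 63, 2277]);
translate([364, 490, 223]) cube([249, 63, 27]);
translate([364, 490, 487]) cube([249, 63, 27]);
translate([364, 490, 751]) cube([249, 63, 27]);
translate([364, 490, 1015]) cube([249, 63, 27]);
translate([364, 490, 1279]) cube([249, 63, 27]);
translate([364, 490, 1543]) cube([249, 63, 27]);
translate([364, 490, 1807]) cube([249, 63, 27]);
translate([364, 490, 2071]) cube([249, 63, 27]);


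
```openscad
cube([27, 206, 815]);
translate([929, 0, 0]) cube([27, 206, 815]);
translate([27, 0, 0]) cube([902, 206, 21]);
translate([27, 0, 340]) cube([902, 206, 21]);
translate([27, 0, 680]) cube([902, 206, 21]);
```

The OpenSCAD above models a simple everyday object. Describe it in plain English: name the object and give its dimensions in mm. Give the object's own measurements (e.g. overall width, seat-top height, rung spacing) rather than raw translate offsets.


An open bookshelf. Two side panels, each 27 mm thick, 206 mm deep and 815 mm tall, stand 956 mm apart (outside-to-outside). Between them sit 3 shelves, each 21 mm thick and 206 mm deep, spanning the full gap between the sides. The bottom shelf rests on the floor (its underside at z = 0) and the clear gap between one shelf's top and the next shelf's underside is 319 mm.


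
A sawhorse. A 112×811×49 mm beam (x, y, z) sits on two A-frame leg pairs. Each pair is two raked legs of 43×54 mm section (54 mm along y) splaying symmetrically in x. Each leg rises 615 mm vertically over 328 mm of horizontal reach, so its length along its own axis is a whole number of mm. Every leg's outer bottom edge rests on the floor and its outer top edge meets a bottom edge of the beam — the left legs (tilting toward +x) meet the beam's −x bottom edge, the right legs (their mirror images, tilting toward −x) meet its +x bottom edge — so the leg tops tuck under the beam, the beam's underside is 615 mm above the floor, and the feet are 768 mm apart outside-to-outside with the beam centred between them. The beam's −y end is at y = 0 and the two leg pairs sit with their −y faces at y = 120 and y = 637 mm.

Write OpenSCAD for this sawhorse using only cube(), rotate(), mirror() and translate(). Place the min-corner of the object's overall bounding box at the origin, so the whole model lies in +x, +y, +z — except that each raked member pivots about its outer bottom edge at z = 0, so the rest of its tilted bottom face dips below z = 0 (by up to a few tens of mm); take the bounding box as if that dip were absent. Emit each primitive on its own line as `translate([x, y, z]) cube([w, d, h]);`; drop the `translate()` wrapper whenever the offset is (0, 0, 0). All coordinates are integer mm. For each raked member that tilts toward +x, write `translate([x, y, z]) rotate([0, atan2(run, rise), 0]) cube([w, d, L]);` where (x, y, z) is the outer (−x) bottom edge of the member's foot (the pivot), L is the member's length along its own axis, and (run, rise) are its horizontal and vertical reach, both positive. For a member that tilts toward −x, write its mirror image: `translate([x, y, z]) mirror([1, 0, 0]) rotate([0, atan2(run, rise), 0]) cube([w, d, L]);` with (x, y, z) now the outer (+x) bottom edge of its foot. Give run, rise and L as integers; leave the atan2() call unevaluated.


translate([328, 0, 615]) cube([112, 811, 49]);
translate([0, 120, 0]) rotate([0, atan2(328, 615), 0]) cube([43, 54, 697]);
translate([768, 120, 0]) mirror([1, 0, 0]) rotate([0, atan2(328, 615), 0]) cube([43, 54, 697]);
translate([0, 637, 0]) rotate([0, atan2(328, 615), 0]) cube([43, 54, 697]);
translate([768, 637, 0]) mirror([1, 0, 0]) rotate([0, atan2(328, 615), 0]) cube([43, 54, 697]);


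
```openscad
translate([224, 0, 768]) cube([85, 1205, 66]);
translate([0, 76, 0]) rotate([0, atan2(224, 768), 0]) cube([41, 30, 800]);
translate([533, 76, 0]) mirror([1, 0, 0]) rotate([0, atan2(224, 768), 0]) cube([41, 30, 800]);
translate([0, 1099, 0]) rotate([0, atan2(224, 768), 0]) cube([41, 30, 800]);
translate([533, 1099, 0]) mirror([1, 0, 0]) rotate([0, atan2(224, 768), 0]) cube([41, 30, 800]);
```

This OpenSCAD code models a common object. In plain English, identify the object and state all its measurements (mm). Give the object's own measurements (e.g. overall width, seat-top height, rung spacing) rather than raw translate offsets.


A sawhorse. A 85×1205×66 mm beam (x, y, z) sits on two A-frame leg pairs. Each pair is two raked legs of 41×30 mm section (30 mm along y) splaying symmetrically in x. Each leg rises 768 mm vertically over 224 mm of horizontal reach and is 800 mm long along its own axis. Every leg's outer bottom edge rests on the floor and its outer top edge meets a bottom edge of the beam — the left legs (tilting toward +x) meet the beam's −x bottom edge, the right legs (their mirror images, tilting toward −x) meet its +x bottom edge — so the leg tops tuck under the beam, the beam's underside is 768 mm above the floor, and the feet are 533 mm apart outside-to-outside with the beam centred between them. The two leg pairs are set in 76 mm from either end of the beam.


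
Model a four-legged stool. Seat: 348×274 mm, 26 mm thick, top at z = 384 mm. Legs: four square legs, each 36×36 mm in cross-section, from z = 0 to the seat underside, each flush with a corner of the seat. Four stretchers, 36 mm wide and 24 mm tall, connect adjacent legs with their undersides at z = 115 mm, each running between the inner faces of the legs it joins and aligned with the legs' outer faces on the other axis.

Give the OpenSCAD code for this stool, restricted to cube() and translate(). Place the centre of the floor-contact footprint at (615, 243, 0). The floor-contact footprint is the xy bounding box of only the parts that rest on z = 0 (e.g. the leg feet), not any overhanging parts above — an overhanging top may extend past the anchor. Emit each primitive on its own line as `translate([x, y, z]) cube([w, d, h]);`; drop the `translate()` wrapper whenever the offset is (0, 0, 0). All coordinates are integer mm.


translate([441, 106, 358]) cube([348, 274, 26]);
translate([441, 106, 0]) cube([36, 36, 358]);
translate([753, 106, 0]) cube([36, 36, 358]);
translate([441, 344, 0]) cube([36, 36, 358]);
translate([753, 344, 0]) cube([36, 36, 358]);
translate([477, 106, 115]) cube([276, 36, 24]);
translate([477, 344, 115]) cube([276, 36, 24]);
translate([441, 142, 115]) cube([36, 202, 24]);
translate([753, 142, 115]) cube([36, 202, 24]);


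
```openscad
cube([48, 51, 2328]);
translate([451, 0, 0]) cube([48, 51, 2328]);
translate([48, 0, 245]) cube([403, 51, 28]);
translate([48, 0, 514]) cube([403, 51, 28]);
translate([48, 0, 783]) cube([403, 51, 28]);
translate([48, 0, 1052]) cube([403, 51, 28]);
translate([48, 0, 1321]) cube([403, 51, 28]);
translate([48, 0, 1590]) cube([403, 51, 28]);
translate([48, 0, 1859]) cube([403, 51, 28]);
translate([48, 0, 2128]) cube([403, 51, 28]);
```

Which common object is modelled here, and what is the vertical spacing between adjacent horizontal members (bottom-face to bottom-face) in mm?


A ladder. The rung spacing is 269 mm.

Two tall 48×51 posts with 8 short bars between them — a ladder. Adjacent rungs sit at z = 245 and z = 514, so the spacing is 514 − 245 = 269 mm.


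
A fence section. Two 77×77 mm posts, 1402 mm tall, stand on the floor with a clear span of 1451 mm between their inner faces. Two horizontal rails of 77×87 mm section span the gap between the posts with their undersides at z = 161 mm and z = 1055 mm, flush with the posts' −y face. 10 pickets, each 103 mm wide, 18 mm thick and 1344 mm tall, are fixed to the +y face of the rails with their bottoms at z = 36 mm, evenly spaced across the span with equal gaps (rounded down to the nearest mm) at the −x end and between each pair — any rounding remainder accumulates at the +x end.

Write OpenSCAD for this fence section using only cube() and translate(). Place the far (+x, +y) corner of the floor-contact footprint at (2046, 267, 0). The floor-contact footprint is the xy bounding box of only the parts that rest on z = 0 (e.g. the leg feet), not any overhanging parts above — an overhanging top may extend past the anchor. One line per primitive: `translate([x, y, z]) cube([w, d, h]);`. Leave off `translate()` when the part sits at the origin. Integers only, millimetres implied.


translate([441, 190, 0]) cube([77, 77, 1402]);
translate([1969, 190, 0]) cube([77, 77, 1402]);
translate([518, 190, 161]) cube([1451, 77, 87]);
translate([518, 190, 1055]) cube([1451, 77, 87]);
translate([556, 267, 36]) cube([103, 18, 1344]);
translate([697, 267, 36]) cube([103, 18, 1344]);
translate([838, 267, 36]) cube([103, 18, 1344]);
translate([979, 267, 36]) cube([103, 18, 1344]);
translate([1120, 267, 36]) cube([103, 18, 1344]);
translate([1261, 267, 36]) cube([103, 18, 1344]);
translate([1402, 267, 36]) cube([103, 18, 1344]);
translate([1543, 267, 36]) cube([103, 18, 1344]);
translate([1684, 267, 36]) cube([103, 18, 1344]);
translate([1825, 267, 36]) cube([103, 18, 1344]);


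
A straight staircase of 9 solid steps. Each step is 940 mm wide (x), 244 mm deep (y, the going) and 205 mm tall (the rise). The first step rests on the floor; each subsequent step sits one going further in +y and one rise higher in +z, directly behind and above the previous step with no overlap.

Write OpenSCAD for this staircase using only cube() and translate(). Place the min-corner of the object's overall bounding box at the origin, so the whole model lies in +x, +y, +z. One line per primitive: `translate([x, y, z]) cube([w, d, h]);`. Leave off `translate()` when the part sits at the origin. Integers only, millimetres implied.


cube([940, 244, 205]);
translate([0, 244, 205]) cube([940, 244, 205]);
translate([0, 488, 410]) cube([940, 244, 205]);
translate([0, 732, 615]) cube([940, 244, 205]);
translate([0, 976, 820]) cube([940, 244, 205]);
translate([0, 1220, 1025]) cube([940, 244, 205]);
translate([0, 1464, 1230]) cube([940, 244, 205]);
translate([0, 1708, 1435]) cube([940, 244, 205]);
translate([0, 1952, 1640]) cube([940, 244, 205]);


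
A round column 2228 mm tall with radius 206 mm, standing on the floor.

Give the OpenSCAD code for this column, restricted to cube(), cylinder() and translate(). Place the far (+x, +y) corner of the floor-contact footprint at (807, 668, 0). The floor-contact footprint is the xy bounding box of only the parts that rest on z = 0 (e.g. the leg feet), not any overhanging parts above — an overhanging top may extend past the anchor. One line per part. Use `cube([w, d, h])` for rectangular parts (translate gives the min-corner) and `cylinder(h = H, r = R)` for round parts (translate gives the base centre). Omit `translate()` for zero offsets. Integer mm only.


translate([601, 462, 0]) cylinder(h = 2228, r = 206);


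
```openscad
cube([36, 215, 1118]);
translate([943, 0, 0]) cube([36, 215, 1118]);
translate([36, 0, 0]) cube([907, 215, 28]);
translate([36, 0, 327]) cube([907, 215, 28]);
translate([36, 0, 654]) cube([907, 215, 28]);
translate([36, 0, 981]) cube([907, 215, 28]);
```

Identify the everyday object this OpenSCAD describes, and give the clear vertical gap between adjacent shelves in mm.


A bookshelf. The clear shelf gap is 299 mm.

Two tall side panels with 4 horizontal boards between them — a bookshelf. The first two shelf undersides are at z = 0 and z = 327; with shelf thickness 28, the clear gap is 327 − 0 − 28 = 299 mm.


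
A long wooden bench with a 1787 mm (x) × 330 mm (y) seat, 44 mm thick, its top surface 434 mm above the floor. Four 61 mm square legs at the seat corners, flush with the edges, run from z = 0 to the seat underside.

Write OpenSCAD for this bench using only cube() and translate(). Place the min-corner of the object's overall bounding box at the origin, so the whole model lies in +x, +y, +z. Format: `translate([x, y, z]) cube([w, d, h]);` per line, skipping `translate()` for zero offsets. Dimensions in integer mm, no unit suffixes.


translate([0, 0, 390]) cube([1787, 330, 44]);
cube([61, 61, 390]);
translate([0, 269, 0]) cube([61, 61, 390]);
translate([1726, 0, 0]) cube([61, 61, 390]);
translate([1726, 269, 0]) cube([61, 61, 390]);


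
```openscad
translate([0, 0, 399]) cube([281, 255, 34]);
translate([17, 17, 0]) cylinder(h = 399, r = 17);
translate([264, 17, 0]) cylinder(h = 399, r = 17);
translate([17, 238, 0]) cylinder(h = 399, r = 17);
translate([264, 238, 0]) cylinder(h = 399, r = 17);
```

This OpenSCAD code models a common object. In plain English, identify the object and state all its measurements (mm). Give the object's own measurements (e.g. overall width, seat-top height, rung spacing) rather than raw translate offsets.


A simple wooden stool: a rectangular seat 281 mm (x) by 255 mm (y), 34 mm thick, top face at z = 433 mm, on four round legs, each 34 mm in diameter. The legs rest on z = 0, each leg's axis is inset half a diameter from the nearest pair of seat edges (so the leg's bounding box is flush with the corner).


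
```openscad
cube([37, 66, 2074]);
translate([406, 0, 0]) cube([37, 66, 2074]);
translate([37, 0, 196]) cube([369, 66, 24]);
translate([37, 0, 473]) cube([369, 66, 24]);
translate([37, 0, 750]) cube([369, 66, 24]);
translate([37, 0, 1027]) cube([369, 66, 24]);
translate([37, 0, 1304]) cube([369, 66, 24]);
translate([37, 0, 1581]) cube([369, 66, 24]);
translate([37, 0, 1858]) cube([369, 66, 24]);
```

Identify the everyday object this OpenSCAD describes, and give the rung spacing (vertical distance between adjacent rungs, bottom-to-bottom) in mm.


A ladder. The rung spacing is 277 mm.

Two tall 37×66 posts with 7 short bars between them — a ladder. Adjacent rungs sit at z = 196 and z = 473, so the spacing is 473 − 196 = 277 mm.


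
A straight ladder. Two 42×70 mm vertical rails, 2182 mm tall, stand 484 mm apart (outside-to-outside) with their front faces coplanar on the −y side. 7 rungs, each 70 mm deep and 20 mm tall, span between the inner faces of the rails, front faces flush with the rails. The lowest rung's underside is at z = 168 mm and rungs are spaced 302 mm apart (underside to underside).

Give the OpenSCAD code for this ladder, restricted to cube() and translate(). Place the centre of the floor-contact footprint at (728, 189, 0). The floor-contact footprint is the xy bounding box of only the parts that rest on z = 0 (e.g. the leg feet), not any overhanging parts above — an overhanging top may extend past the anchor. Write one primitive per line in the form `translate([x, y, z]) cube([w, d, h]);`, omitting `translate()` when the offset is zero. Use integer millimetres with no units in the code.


translate([486, 154, 0]) cube([42, 70, 2182]);
translate([928, 154, 0]) cube([42, 70, 2182]);
translate([528, 154, 168]) cube([400, 70, 20]);
translate([528, 154, 470]) cube([400, 70, 20]);
translate([528, 154, 772]) cube([400, 70, 20]);
translate([528, 154, 1074]) cube([400, 70, 20]);
translate([528, 154, 1376]) cube([400, 70, 20]);
translate([528, 154, 1678]) cube([400, 70, 20]);
translate([528, 154, 1980]) cube([400, 70, 20]);


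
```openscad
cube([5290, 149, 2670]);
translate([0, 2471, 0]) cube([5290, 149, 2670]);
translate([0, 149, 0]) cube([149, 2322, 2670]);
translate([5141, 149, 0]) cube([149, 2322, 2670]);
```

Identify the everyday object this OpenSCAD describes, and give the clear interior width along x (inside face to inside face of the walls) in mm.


A house (or room) frame. The interior width is 4992 mm.

Four 2670 mm walls enclosing a rectangle with no floor or roof — a room or house frame. Outside width is 5290 mm and wall thickness is 149 mm, so the interior width is 5290 − 2 × 149 = 4992 mm.


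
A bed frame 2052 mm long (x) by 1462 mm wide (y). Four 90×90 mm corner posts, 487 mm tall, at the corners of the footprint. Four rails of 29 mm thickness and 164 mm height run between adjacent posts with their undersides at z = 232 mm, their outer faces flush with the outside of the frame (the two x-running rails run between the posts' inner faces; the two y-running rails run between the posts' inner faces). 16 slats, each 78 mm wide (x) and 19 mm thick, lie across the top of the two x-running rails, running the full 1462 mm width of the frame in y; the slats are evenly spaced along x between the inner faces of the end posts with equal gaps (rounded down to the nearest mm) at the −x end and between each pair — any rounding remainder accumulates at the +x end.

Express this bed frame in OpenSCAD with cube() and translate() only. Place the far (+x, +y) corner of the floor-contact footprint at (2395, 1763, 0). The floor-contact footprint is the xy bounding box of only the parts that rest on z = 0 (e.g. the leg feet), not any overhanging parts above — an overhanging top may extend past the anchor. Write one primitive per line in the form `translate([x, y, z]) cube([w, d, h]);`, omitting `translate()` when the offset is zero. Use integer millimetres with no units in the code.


// slat z = rail_z + rail_h = 232 + 164 = 396
// slat gap = ⌊(1872 − 16·78) / 17⌋ = 36
translate([343, 301, 0]) cube([90, 90, 487]);
translate([343, 1673, 0]) cube([90, 90, 487]);
translate([2305, 301, 0]) cube([90, 90, 487]);
translate([2305, 1673, 0]) cube([90, 90, 487]);
translate([433, 301, 232]) cube([1872, 29, 164]);
translate([433, 1734, 232]) cube([1872, 29, 164]);
translate([343, 391, 232]) cube([29, 1282, 164]);
translate([2366, 391, 232]) cube([29, 1282, 164]);
translate([469, 301, 396]) cube([78, 1462, 19]);
translate([583, 301, 396]) cube([78, 1462, 19]);
translate([697, 301, 396]) cube([78, 1462, 19]);
translate([811, 301, 396]) cube([78, 1462, 19]);
translate([925, 301, 396]) cube([78, 1462, 19]);
translate([1039, 301, 396]) cube([78, 1462, 19]);
translate([1153, 301, 396]) cube([78, 1462, 19]);
translate([1267, 301, 396]) cube([78, 1462, 19]);
translate([1381, 301, 396]) cube([78, 1462, 19]);
translate([1495, 301, 396]) cube([78, 1462, 19]);
translate([1609, 301, 396]) cube([78, 1462, 19]);
translate([1723, 301, 396]) cube([78, 1462, 19]);
translate([1837, 301, 396]) cube([78, 1462, 19]);
translate([1951, 301, 396]) cube([78, 1462, 19]);
translate([2065, 301, 396]) cube([78, 1462, 19]);
translate([2179, 301, 396]) cube([78, 1462, 19]);


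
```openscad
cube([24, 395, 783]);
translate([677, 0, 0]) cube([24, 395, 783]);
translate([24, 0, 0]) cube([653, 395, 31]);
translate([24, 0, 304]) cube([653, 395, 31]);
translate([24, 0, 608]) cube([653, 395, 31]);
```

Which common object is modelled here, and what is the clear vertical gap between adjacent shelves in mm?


A bookshelf. The clear shelf gap is 273 mm.

Two tall side panels with 3 horizontal boards between them — a bookshelf. The first two shelf undersides are at z = 0 and z = 304; with shelf thickness 31, the clear gap is 304 − 0 − 31 = 273 mm.
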